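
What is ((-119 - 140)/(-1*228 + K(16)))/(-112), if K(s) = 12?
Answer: -37/3456 ≈ -0.010706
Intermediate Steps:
((-119 - 140)/(-1*228 + K(16)))/(-112) = ((-119 - 140)/(-1*228 + 12))/(-112) = -259/(-228 + 12)*(-1/112) = -259/(-216)*(-1/112) = -259*(-1/216)*(-1/112) = (259/216)*(-1/112) = -37/3456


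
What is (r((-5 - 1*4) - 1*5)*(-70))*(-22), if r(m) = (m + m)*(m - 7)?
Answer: 905520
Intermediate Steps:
r(m) = 2*m*(-7 + m) (r(m) = (2*m)*(-7 + m) = 2*m*(-7 + m))
(r((-5 - 1*4) - 1*5)*(-70))*(-22) = ((2*((-5 - 1*4) - 1*5)*(-7 + ((-5 - 1*4) - 1*5)))*(-70))*(-22) = ((2*((-5 - 4) - 5)*(-7 + ((-5 - 4) - 5)))*(-70))*(-22) = ((2*(-9 - 5)*(-7 + (-9 - 5)))*(-70))*(-22) = ((2*(-14)*(-7 - 14))*(-70))*(-22) = ((2*(-14)*(-21))*(-70))*(-22) = (588*(-70))*(-22) = -41160*(-22) = 905520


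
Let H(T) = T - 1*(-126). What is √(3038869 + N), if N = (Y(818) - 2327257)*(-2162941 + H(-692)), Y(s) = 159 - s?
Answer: √5036465600281 ≈ 2.2442e+6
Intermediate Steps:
H(T) = 126 + T (H(T) = T + 126 = 126 + T)
N = 5036462561412 (N = ((159 - 1*818) - 2327257)*(-2162941 + (126 - 692)) = ((159 - 818) - 2327257)*(-2162941 - 566) = (-659 - 2327257)*(-2163507) = -2327916*(-2163507) = 5036462561412)
√(3038869 + N) = √(3038869 + 5036462561412) = √5036465600281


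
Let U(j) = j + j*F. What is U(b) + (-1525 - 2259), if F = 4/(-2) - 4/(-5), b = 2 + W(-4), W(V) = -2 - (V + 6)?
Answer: -18918/5 ≈ -3783.6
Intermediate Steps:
W(V) = -8 - V (W(V) = -2 - (6 + V) = -2 + (-6 - V) = -8 - V)
b = -2 (b = 2 + (-8 - 1*(-4)) = 2 + (-8 + 4) = 2 - 4 = -2)
F = -6/5 (F = 4*(-½) - 4*(-⅕) = -2 + ⅘ = -6/5 ≈ -1.2000)
U(j) = -j/5 (U(j) = j + j*(-6/5) = j - 6*j/5 = -j/5)
U(b) + (-1525 - 2259) = -⅕*(-2) + (-1525 - 2259) = ⅖ - 3784 = -18918/5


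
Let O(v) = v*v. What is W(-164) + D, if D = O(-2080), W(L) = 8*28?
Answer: 4326624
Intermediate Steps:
O(v) = v²
W(L) = 224
D = 4326400 (D = (-2080)² = 4326400)
W(-164) + D = 224 + 4326400 = 4326624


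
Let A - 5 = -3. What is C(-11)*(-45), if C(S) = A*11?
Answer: -990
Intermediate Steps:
A = 2 (A = 5 - 3 = 2)
C(S) = 22 (C(S) = 2*11 = 22)
C(-11)*(-45) = 22*(-45) = -990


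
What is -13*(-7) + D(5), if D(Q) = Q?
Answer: 96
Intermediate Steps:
-13*(-7) + D(5) = -13*(-7) + 5 = 91 + 5 = 96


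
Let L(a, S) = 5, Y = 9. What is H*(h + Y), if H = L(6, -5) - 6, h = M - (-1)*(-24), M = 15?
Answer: 0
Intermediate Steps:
h = -9 (h = 15 - (-1)*(-24) = 15 - 1*24 = 15 - 24 = -9)
H = -1 (H = 5 - 6 = -1)
H*(h + Y) = -(-9 + 9) = -1*0 = 0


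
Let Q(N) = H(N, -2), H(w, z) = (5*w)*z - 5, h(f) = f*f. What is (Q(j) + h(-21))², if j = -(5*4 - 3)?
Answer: 367236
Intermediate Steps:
h(f) = f²
j = -17 (j = -(20 - 3) = -1*17 = -17)
H(w, z) = -5 + 5*w*z (H(w, z) = 5*w*z - 5 = -5 + 5*w*z)
Q(N) = -5 - 10*N (Q(N) = -5 + 5*N*(-2) = -5 - 10*N)
(Q(j) + h(-21))² = ((-5 - 10*(-17)) + (-21)²)² = ((-5 + 170) + 441)² = (165 + 441)² = 606² = 367236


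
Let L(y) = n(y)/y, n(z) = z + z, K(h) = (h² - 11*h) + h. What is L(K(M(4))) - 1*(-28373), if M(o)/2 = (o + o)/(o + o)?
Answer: 28375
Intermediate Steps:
M(o) = 2 (M(o) = 2*((o + o)/(o + o)) = 2*((2*o)/((2*o))) = 2*((2*o)*(1/(2*o))) = 2*1 = 2)
K(h) = h² - 10*h
n(z) = 2*z
L(y) = 2 (L(y) = (2*y)/y = 2)
L(K(M(4))) - 1*(-28373) = 2 - 1*(-28373) = 2 + 28373 = 28375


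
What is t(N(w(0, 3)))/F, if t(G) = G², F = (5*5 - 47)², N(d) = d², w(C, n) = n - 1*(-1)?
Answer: 64/121 ≈ 0.52893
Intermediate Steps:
w(C, n) = 1 + n (w(C, n) = n + 1 = 1 + n)
F = 484 (F = (25 - 47)² = (-22)² = 484)
t(N(w(0, 3)))/F = ((1 + 3)²)²/484 = (4²)²*(1/484) = 16²*(1/484) = 256*(1/484) = 64/121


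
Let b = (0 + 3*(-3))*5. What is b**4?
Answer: 4100625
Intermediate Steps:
b = -45 (b = (0 - 9)*5 = -9*5 = -45)
b**4 = (-45)**4 = 4100625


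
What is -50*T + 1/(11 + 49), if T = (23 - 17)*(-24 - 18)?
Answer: 756001/60 ≈ 12600.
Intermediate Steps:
T = -252 (T = 6*(-42) = -252)
-50*T + 1/(11 + 49) = -50*(-252) + 1/(11 + 49) = 12600 + 1/60 = 756001/60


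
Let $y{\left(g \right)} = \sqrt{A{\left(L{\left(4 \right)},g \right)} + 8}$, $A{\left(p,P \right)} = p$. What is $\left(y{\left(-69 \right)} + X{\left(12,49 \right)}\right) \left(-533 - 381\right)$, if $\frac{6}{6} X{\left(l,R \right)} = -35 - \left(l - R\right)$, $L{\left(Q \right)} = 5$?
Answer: $-1828 - 914 \sqrt{13} \approx -5123.5$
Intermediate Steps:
$X{\left(l,R \right)} = -35 + R - l$ ($X{\left(l,R \right)} = -35 - \left(l - R\right) = -35 + \left(R - l\right) = -35 + R - l$)
$y{\left(g \right)} = \sqrt{13}$ ($y{\left(g \right)} = \sqrt{5 + 8} = \sqrt{13}$)
$\left(y{\left(-69 \right)} + X{\left(12,49 \right)}\right) \left(-533 - 381\right) = \left(\sqrt{13} - -2\right) \left(-533 - 381\right) = \left(\sqrt{13} - -2\right) \left(-914\right) = \left(\sqrt{13} + 2\right) \left(-914\right) = \left(2 + \sqrt{13}\right) \left(-914\right) = -1828 - 914 \sqrt{13}$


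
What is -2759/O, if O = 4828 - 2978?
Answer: -2759/1850 ≈ -1.4914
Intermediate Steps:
O = 1850
-2759/O = -2759/1850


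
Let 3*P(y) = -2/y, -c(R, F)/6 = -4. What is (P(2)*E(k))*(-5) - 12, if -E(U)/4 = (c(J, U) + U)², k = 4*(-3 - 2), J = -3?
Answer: -356/3 ≈ -118.67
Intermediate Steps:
c(R, F) = 24 (c(R, F) = -6*(-4) = 24)
P(y) = -2/(3*y) (P(y) = (-2/y)/3 = -2/(3*y))
k = -20 (k = 4*(-5) = -20)
E(U) = -4*(24 + U)²
(P(2)*E(k))*(-5) - 12 = ((-⅔/2)*(-4*(24 - 20)²))*(-5) - 12 = ((-⅔*½)*(-4*4²))*(-5) - 12 = -(-4)*16/3*(-5) - 12 = -⅓*(-64)*(-5) - 12 = (64/3)*(-5) - 12 = -320/3 - 12 = -356/3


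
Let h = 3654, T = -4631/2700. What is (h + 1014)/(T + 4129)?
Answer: 12603600/11143669 ≈ 1.1310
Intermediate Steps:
T = -4631/2700 (T = -4631*1/2700 = -4631/2700 ≈ -1.7152)
(h + 1014)/(T + 4129) = (3654 + 1014)/(-4631/2700 + 4129) = 4668/(11143669/2700) = 4668*(2700/11143669) = 12603600/11143669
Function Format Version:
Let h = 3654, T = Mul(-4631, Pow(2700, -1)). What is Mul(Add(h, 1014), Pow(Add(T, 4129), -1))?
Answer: Rational(12603600, 11143669) ≈ 1.1310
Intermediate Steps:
T = Rational(-4631, 2700) (T = Mul(-4631, Rational(1, 2700)) = Rational(-4631, 2700) ≈ -1.7152)
Mul(Add(h, 1014), Pow(Add(T, 4129), -1)) = Mul(Add(3654, 1014), Pow(Add(Rational(-4631, 2700), 4129), -1)) = Mul(4668, Pow(Rational(11143669, 2700), -1)) = Mul(4668, Rational(2700, 11143669)) = Rational(12603600, 11143669)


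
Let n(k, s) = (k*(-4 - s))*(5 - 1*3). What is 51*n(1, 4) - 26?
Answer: -842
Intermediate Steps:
n(k, s) = 2*k*(-4 - s) (n(k, s) = (k*(-4 - s))*(5 - 3) = (k*(-4 - s))*2 = 2*k*(-4 - s))
51*n(1, 4) - 26 = 51*(-2*1*(4 + 4)) - 26 = 51*(-2*1*8) - 26 = 51*(-16) - 26 = -816 - 26 = -842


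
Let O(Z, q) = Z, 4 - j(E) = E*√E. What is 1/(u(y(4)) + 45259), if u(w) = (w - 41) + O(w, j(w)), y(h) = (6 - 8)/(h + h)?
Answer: 2/90435 ≈ 2.2115e-5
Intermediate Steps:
j(E) = 4 - E^(3/2) (j(E) = 4 - E*√E = 4 - E^(3/2))
y(h) = -1/h (y(h) = -2*1/(2*h) = -1/h)
u(w) = -41 + 2*w (u(w) = (w - 41) + w = (-41 + w) + w = -41 + 2*w)
1/(u(y(4)) + 45259) = 1/((-41 + 2*(-1/4)) + 45259) = 1/((-41 + 2*(-1*¼)) + 45259) = 1/((-41 + 2*(-¼)) + 45259) = 1/((-41 - ½) + 45259) = 1/(-83/2 + 45259) = 1/(90435/2) = 2/90435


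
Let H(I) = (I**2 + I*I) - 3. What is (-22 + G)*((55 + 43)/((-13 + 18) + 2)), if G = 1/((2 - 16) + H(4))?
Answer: -4606/15 ≈ -307.07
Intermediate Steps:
H(I) = -3 + 2*I**2 (H(I) = (I**2 + I**2) - 3 = 2*I**2 - 3 = -3 + 2*I**2)
G = 1/15 (G = 1/((2 - 16) + (-3 + 2*4**2)) = 1/(-14 + (-3 + 2*16)) = 1/(-14 + (-3 + 32)) = 1/(-14 + 29) = 1/15 ≈ 0.066667)
(-22 + G)*((55 + 43)/((-13 + 18) + 2)) = (-22 + 1/15)*((55 + 43)/((-13 + 18) + 2)) = -32242/(15*(5 + 2)) = -32242/(15*7) = -329/15*14 = -4606/15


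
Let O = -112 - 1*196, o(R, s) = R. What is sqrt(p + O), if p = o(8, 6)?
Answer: 10*I*sqrt(3) ≈ 17.32*I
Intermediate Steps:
p = 8
O = -308 (O = -112 - 196 = -308)
sqrt(p + O) = sqrt(8 - 308) = sqrt(-300) = 10*I*sqrt(3)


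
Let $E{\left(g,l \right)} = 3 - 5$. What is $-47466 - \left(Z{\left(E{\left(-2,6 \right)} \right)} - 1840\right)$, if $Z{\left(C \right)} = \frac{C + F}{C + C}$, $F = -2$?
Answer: $-45627$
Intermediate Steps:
$E{\left(g,l \right)} = -2$ ($E{\left(g,l \right)} = 3 - 5 = -2$)
$Z{\left(C \right)} = \frac{-2 + C}{2 C}$ ($Z{\left(C \right)} = \frac{C - 2}{C + C} = \frac{-2 + C}{2 C}$)
$-47466 - \left(Z{\left(E{\left(-2,6 \right)} \right)} - 1840\right) = -47466 - \left(\frac{-2 - 2}{2 \left(-2\right)} - 1840\right) = -47466 - \left(\frac{1}{2} \left(- \frac{1}{2}\right) \left(-4\right) - 1840\right) = -47466 - \left(1 - 1840\right) = -47466 - -1839 = -47466 + 1839 = -45627$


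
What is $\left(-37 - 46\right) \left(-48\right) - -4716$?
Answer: $8700$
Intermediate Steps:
$\left(-37 - 46\right) \left(-48\right) - -4716 = \left(-83\right) \left(-48\right) + 4716 = 3984 + 4716 = 8700$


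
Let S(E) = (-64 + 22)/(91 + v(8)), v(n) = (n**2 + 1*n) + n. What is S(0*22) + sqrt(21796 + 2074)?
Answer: -14/57 + sqrt(23870) ≈ 154.25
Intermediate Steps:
v(n) = n**2 + 2*n (v(n) = (n**2 + n) + n = (n + n**2) + n = n**2 + 2*n)
S(E) = -14/57 (S(E) = (-64 + 22)/(91 + 8*(2 + 8)) = -42/(91 + 8*10) = -42/(91 + 80) = -42/171 = -42*1/171 = -14/57)
S(0*22) + sqrt(21796 + 2074) = -14/57 + sqrt(21796 + 2074) = -14/57 + sqrt(23870)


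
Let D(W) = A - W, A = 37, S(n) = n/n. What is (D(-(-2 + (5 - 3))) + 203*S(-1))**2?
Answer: 57600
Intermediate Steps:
S(n) = 1
D(W) = 37 - W
(D(-(-2 + (5 - 3))) + 203*S(-1))**2 = ((37 - (-1)*(-2 + (5 - 3))) + 203*1)**2 = ((37 - (-1)*(-2 + 2)) + 203)**2 = ((37 - (-1)*0) + 203)**2 = ((37 - 1*0) + 203)**2 = ((37 + 0) + 203)**2 = (37 + 203)**2 = 240**2 = 57600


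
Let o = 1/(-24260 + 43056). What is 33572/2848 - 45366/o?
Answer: -607121918839/712 ≈ -8.5270e+8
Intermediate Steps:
o = 1/18796 ≈ 5.3203e-5
33572/2848 - 45366/o = 33572/2848 - 45366/1/18796 = 33572*(1/2848) - 45366*18796 = 8393/712 - 852699336 = -607121918839/712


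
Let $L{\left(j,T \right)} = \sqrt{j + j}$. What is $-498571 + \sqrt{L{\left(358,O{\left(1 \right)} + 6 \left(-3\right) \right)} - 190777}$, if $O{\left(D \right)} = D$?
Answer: $-498571 + i \sqrt{190777 - 2 \sqrt{179}} \approx -4.9857 \cdot 10^{5} + 436.75 i$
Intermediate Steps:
$L{\left(j,T \right)} = \sqrt{2} \sqrt{j}$ ($L{\left(j,T \right)} = \sqrt{2 j} = \sqrt{2} \sqrt{j}$)
$-498571 + \sqrt{L{\left(358,O{\left(1 \right)} + 6 \left(-3\right) \right)} - 190777} = -498571 + \sqrt{\sqrt{2} \sqrt{358} - 190777} = -498571 + \sqrt{2 \sqrt{179} - 190777} = -498571 + \sqrt{-190777 + 2 \sqrt{179}}$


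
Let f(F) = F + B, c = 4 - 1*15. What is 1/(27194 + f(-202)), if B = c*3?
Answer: 1/26959 ≈ 3.7093e-5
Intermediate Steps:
c = -11 (c = 4 - 15 = -11)
B = -33 (B = -11*3 = -33)
f(F) = -33 + F (f(F) = F - 33 = -33 + F)
1/(27194 + f(-202)) = 1/(27194 + (-33 - 202)) = 1/(27194 - 235) = 1/26959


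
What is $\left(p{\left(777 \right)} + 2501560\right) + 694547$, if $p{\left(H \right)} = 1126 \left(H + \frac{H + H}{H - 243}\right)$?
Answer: $\frac{362611435}{89} \approx 4.0743 \cdot 10^{6}$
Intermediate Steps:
$p{\left(H \right)} = 1126 H + \frac{2252 H}{-243 + H}$ ($p{\left(H \right)} = 1126 \left(H + \frac{2 H}{-243 + H}\right) = 1126 H + \frac{2252 H}{-243 + H}$)
$\left(p{\left(777 \right)} + 2501560\right) + 694547 = \left(1126 \cdot 777 \frac{1}{-243 + 777} \left(-241 + 777\right) + 2501560\right) + 694547 = \left(1126 \cdot 777 \cdot \frac{1}{534} \cdot 536 + 2501560\right) + 694547 = \left(\frac{78157912}{89} + 2501560\right) + 694547 = \frac{300796752}{89} + 694547 = \frac{362611435}{89}$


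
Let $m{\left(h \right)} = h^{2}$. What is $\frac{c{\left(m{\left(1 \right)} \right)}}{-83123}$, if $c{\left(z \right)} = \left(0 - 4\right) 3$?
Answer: $\frac{12}{83123} \approx 0.00014436$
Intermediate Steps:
$c{\left(z \right)} = -12$ ($c{\left(z \right)} = \left(0 - 4\right) 3 = \left(-4\right) 3 = -12$)
$\frac{c{\left(m{\left(1 \right)} \right)}}{-83123} = - \frac{12}{-83123} = \left(-12\right) \left(- \frac{1}{83123}\right) = \frac{12}{83123}$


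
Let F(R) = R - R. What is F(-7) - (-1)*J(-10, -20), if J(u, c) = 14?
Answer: 14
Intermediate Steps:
F(R) = 0
F(-7) - (-1)*J(-10, -20) = 0 - (-1)*14 = 0 - 1*(-14) = 0 + 14 = 14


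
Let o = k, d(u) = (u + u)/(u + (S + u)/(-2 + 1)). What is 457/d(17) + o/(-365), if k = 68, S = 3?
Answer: -502727/12410 ≈ -40.510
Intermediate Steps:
d(u) = -2*u/3 (d(u) = (u + u)/(u + (3 + u)/(-2 + 1)) = (2*u)/(u + (3 + u)/(-1)) = (2*u)/(u + (3 + u)*(-1)) = (2*u)/(u + (-3 - u)) = (2*u)/(-3) = (2*u)*(-⅓) = -2*u/3)
o = 68
457/d(17) + o/(-365) = 457/((-⅔*17)) + 68/(-365) = 457/(-34/3) + 68*(-1/365) = 457*(-3/34) - 68/365 = -1371/34 - 68/365 = -502727/12410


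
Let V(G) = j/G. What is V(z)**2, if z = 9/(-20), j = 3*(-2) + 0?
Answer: 1600/9 ≈ 177.78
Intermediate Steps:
j = -6 (j = -6 + 0 = -6)
z = -9/20 (z = 9*(-1/20) = -9/20 ≈ -0.45000)
V(G) = -6/G
V(z)**2 = (-6/(-9/20))**2 = (-6*(-20/9))**2 = (40/3)**2 = 1600/9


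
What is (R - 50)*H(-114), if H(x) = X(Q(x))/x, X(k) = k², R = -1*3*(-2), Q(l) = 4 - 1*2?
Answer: 88/57 ≈ 1.5439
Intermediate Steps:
Q(l) = 2 (Q(l) = 4 - 2 = 2)
R = 6 (R = -3*(-2) = 6)
H(x) = 4/x (H(x) = 2²/x = 4/x)
(R - 50)*H(-114) = (6 - 50)*(4/(-114)) = -176*(-1)/114 = -44*(-2/57) = 88/57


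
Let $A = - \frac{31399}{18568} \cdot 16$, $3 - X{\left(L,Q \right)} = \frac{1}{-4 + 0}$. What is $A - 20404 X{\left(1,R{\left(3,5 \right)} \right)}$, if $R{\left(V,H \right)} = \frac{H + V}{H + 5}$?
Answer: $- \frac{153975271}{2321} \approx -66340.0$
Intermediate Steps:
$R{\left(V,H \right)} = \frac{H + V}{5 + H}$
$X{\left(L,Q \right)} = \frac{13}{4}$ ($X{\left(L,Q \right)} = 3 - \frac{1}{-4 + 0} = 3 - \frac{1}{-4} = 3 - - \frac{1}{4} = 3 + \frac{1}{4} = \frac{13}{4}$)
$A = - \frac{62798}{2321}$ ($A = \left(-31399\right) \frac{1}{18568} \cdot 16 = \left(- \frac{31399}{18568}\right) 16 = - \frac{62798}{2321} \approx -27.056$)
$A - 20404 X{\left(1,R{\left(3,5 \right)} \right)} = - \frac{62798}{2321} - 66313 = - \frac{153975271}{2321}$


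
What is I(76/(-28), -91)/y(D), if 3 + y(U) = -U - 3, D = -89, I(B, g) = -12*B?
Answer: 228/581 ≈ 0.39243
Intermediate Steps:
y(U) = -6 - U (y(U) = -3 + (-U - 3) = -3 + (-3 - U) = -6 - U)
I(76/(-28), -91)/y(D) = (-912/(-28))/(-6 - 1*(-89)) = (-912*(-1)/28)/(-6 + 89) = -12*(-19/7)/83 = (228/7)*(1/83) = 228/581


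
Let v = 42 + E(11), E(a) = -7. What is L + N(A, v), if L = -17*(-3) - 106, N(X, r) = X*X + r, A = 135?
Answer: 18205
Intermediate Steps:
v = 35 (v = 42 - 7 = 35)
N(X, r) = r + X² (N(X, r) = X² + r = r + X²)
L = -55 (L = 51 - 106 = -55)
L + N(A, v) = -55 + (35 + 135²) = -55 + (35 + 18225) = -55 + 18260 = 18205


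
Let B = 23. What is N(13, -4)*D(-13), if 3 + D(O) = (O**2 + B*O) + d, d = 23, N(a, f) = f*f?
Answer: -1760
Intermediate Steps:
N(a, f) = f**2
D(O) = 20 + O**2 + 23*O (D(O) = -3 + ((O**2 + 23*O) + 23) = -3 + (23 + O**2 + 23*O) = 20 + O**2 + 23*O)
N(13, -4)*D(-13) = (-4)**2*(20 + (-13)**2 + 23*(-13)) = 16*(20 + 169 - 299) = 16*(-110) = -1760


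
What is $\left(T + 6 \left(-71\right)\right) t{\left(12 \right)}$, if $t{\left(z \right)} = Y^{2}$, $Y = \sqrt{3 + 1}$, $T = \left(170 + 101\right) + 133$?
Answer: $-88$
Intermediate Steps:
$T = 404$ ($T = 271 + 133 = 404$)
$Y = 2$ ($Y = \sqrt{4} = 2$)
$t{\left(z \right)} = 4$ ($t{\left(z \right)} = 2^{2} = 4$)
$\left(T + 6 \left(-71\right)\right) t{\left(12 \right)} = \left(404 + 6 \left(-71\right)\right) 4 = \left(404 - 426\right) 4 = \left(-22\right) 4 = -88$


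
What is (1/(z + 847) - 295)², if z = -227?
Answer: 33452044201/384400 ≈ 87024.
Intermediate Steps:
(1/(z + 847) - 295)² = (1/(-227 + 847) - 295)² = (1/620 - 295)² = (-182899/620)² = 33452044201/384400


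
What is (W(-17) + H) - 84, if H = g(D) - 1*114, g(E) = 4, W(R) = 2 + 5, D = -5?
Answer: -187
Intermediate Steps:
W(R) = 7
H = -110 (H = 4 - 1*114 = 4 - 114 = -110)
(W(-17) + H) - 84 = (7 - 110) - 84 = -103 - 84 = -187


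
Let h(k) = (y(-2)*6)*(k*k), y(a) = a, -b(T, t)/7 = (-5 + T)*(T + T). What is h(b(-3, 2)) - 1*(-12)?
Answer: -1354740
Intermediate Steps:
b(T, t) = -14*T*(-5 + T) (b(T, t) = -7*(-5 + T)*(T + T) = -7*(-5 + T)*2*T = -14*T*(-5 + T))
h(k) = -12*k**2 (h(k) = (-2*6)*(k*k) = -12*k**2)
h(b(-3, 2)) - 1*(-12) = -12*1764*(5 - 1*(-3))**2 - 1*(-12) = -12*1764*(5 + 3)**2 + 12 = -12*(14*(-3)*8)**2 + 12 = -12*(-336)**2 + 12 = -12*112896 + 12 = -1354752 + 12 = -1354740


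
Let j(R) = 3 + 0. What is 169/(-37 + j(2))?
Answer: -169/34 ≈ -4.9706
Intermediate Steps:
j(R) = 3
169/(-37 + j(2)) = 169/(-37 + 3) = 169/(-34) = -1/34*169 = -169/34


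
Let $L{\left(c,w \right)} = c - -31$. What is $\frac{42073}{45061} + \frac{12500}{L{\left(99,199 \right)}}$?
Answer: $\frac{56873199}{585793} \approx 97.088$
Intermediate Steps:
$L{\left(c,w \right)} = 31 + c$ ($L{\left(c,w \right)} = c + 31 = 31 + c$)
$\frac{42073}{45061} + \frac{12500}{L{\left(99,199 \right)}} = \frac{42073}{45061} + \frac{12500}{31 + 99} = 42073 \cdot \frac{1}{45061} + \frac{12500}{130} = \frac{42073}{45061} + 12500 \cdot \frac{1}{130} = \frac{42073}{45061} + \frac{1250}{13} = \frac{56873199}{585793}$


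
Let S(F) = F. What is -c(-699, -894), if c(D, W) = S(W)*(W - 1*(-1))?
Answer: -798342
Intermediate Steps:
c(D, W) = W*(1 + W) (c(D, W) = W*(W - 1*(-1)) = W*(W + 1) = W*(1 + W))
-c(-699, -894) = -(-894)*(1 - 894) = -(-894)*(-893) = -1*798342 = -798342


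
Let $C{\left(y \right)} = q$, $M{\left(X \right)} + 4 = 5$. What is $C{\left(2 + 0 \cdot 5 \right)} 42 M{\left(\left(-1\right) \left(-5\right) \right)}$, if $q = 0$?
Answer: $0$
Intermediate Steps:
$M{\left(X \right)} = 1$ ($M{\left(X \right)} = -4 + 5 = 1$)
$C{\left(y \right)} = 0$
$C{\left(2 + 0 \cdot 5 \right)} 42 M{\left(\left(-1\right) \left(-5\right) \right)} = 0 \cdot 42 \cdot 1 = 0 \cdot 1 = 0$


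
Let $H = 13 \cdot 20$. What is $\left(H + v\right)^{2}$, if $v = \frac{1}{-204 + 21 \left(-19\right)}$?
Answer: $\frac{24579654841}{363609} \approx 67599.0$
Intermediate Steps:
$H = 260$
$v = - \frac{1}{603}$ ($v = \frac{1}{-204 - 399} = \frac{1}{-603} = - \frac{1}{603} \approx -0.0016584$)
$\left(H + v\right)^{2} = \left(260 - \frac{1}{603}\right)^{2} = \left(\frac{156779}{603}\right)^{2} = \frac{24579654841}{363609}$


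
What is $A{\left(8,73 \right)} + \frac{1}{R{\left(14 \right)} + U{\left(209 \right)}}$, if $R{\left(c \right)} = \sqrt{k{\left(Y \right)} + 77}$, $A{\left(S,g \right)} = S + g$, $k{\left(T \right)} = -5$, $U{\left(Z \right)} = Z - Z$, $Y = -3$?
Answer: $81 + \frac{\sqrt{2}}{12} \approx 81.118$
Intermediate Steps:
$U{\left(Z \right)} = 0$
$R{\left(c \right)} = 6 \sqrt{2}$ ($R{\left(c \right)} = \sqrt{-5 + 77} = \sqrt{72} = 6 \sqrt{2}$)
$A{\left(8,73 \right)} + \frac{1}{R{\left(14 \right)} + U{\left(209 \right)}} = \left(8 + 73\right) + \frac{1}{6 \sqrt{2} + 0} = 81 + \frac{1}{6 \sqrt{2}} = 81 + \frac{\sqrt{2}}{12}$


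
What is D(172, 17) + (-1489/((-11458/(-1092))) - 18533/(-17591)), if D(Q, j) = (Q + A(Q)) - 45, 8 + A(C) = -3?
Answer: -2504856573/100778839 ≈ -24.855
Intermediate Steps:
A(C) = -11 (A(C) = -8 - 3 = -11)
D(Q, j) = -56 + Q (D(Q, j) = (Q - 11) - 45 = (-11 + Q) - 45 = -56 + Q)
D(172, 17) + (-1489/((-11458/(-1092))) - 18533/(-17591)) = (-56 + 172) + (-1489/((-11458/(-1092))) - 18533/(-17591)) = 116 + (-1489/((-11458*(-1/1092))) - 18533*(-1/17591)) = 116 + (-1489/5729/546 + 18533/17591) = 116 + (-1489*546/5729 + 18533/17591) = 116 + (-812994/5729 + 18533/17591) = 116 - 14195201897/100778839 = -2504856573/100778839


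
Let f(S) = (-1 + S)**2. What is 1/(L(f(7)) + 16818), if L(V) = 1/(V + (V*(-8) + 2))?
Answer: 250/4204499 ≈ 5.9460e-5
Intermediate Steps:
L(V) = 1/(2 - 7*V) (L(V) = 1/(V + (-8*V + 2)) = 1/(V + (2 - 8*V)) = 1/(2 - 7*V))
1/(L(f(7)) + 16818) = 1/(-1/(-2 + 7*(-1 + 7)**2) + 16818) = 1/(-1/(-2 + 7*6**2) + 16818) = 1/(-1/(-2 + 7*36) + 16818) = 1/(-1/(-2 + 252) + 16818) = 1/(-1/250 + 16818) = 1/(4204499/250) = 250/4204499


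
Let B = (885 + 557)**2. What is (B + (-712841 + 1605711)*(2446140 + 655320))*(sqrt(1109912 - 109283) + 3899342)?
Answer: 10798068275943026888 + 58153256060844*sqrt(2269) ≈ 1.0801e+19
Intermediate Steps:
B = 2079364 (B = 1442**2 = 2079364)
(B + (-712841 + 1605711)*(2446140 + 655320))*(sqrt(1109912 - 109283) + 3899342) = (2079364 + (-712841 + 1605711)*(2446140 + 655320))*(sqrt(1109912 - 109283) + 3899342) = (2079364 + 892870*3101460)*(sqrt(1000629) + 3899342) = (2079364 + 2769200590200)*(21*sqrt(2269) + 3899342) = 2769202669564*(3899342 + 21*sqrt(2269)) = 10798068275943026888 + 58153256060844*sqrt(2269)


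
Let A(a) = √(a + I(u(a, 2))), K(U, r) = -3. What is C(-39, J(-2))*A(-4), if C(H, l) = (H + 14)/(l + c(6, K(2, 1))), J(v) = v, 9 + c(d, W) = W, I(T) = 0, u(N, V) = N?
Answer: 25*I/7 ≈ 3.5714*I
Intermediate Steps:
c(d, W) = -9 + W
A(a) = √a (A(a) = √(a + 0) = √a)
C(H, l) = (14 + H)/(-12 + l) (C(H, l) = (H + 14)/(l + (-9 - 3)) = (14 + H)/(l - 12) = (14 + H)/(-12 + l))
C(-39, J(-2))*A(-4) = ((14 - 39)/(-12 - 2))*√(-4) = (-25/(-14))*(2*I) = (-1/14*(-25))*(2*I) = 25*(2*I)/14 = 25*I/7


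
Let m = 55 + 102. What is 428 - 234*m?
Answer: -36310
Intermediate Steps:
m = 157
428 - 234*m = 428 - 234*157 = 428 - 36738 = -36310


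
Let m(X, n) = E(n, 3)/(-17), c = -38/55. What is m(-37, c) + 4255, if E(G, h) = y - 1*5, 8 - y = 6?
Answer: 72338/17 ≈ 4255.2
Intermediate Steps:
y = 2 (y = 8 - 1*6 = 8 - 6 = 2)
E(G, h) = -3 (E(G, h) = 2 - 1*5 = 2 - 5 = -3)
c = -38/55 (c = -38*1/55 = -38/55 ≈ -0.69091)
m(X, n) = 3/17 (m(X, n) = -3/(-17) = -3*(-1/17) = 3/17)
m(-37, c) + 4255 = 3/17 + 4255 = 72338/17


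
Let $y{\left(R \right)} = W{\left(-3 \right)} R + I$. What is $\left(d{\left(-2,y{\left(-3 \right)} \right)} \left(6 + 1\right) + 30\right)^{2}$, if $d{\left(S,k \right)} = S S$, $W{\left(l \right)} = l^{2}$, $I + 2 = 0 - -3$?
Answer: $3364$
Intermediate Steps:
$I = 1$ ($I = -2 + \left(0 - -3\right) = -2 + \left(0 + 3\right) = -2 + 3 = 1$)
$y{\left(R \right)} = 1 + 9 R$ ($y{\left(R \right)} = \left(-3\right)^{2} R + 1 = 9 R + 1 = 1 + 9 R$)
$d{\left(S,k \right)} = S^{2}$
$\left(d{\left(-2,y{\left(-3 \right)} \right)} \left(6 + 1\right) + 30\right)^{2} = \left(\left(-2\right)^{2} \left(6 + 1\right) + 30\right)^{2} = \left(4 \cdot 7 + 30\right)^{2} = \left(28 + 30\right)^{2} = 58^{2} = 3364$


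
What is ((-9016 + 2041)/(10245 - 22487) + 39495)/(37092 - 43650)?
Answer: -161168255/26761012 ≈ -6.0225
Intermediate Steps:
((-9016 + 2041)/(10245 - 22487) + 39495)/(37092 - 43650) = (-6975/(-12242) + 39495)/(-6558) = (-6975*(-1/12242) + 39495)*(-1/6558) = (6975/12242 + 39495)*(-1/6558) = (483504765/12242)*(-1/6558) = -161168255/26761012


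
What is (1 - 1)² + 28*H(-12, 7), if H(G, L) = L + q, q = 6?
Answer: 364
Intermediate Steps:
H(G, L) = 6 + L (H(G, L) = L + 6 = 6 + L)
(1 - 1)² + 28*H(-12, 7) = (1 - 1)² + 28*(6 + 7) = 0² + 28*13 = 0 + 364 = 364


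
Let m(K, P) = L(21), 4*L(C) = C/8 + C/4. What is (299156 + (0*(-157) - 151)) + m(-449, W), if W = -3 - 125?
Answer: 9568223/32 ≈ 2.9901e+5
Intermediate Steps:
W = -128
L(C) = 3*C/32 (L(C) = (C/8 + C/4)/4 = (3*C/8)/4 = 3*C/32)
m(K, P) = 63/32 (m(K, P) = (3/32)*21 = 63/32)
(299156 + (0*(-157) - 151)) + m(-449, W) = (299156 + (0*(-157) - 151)) + 63/32 = (299156 + (0 - 151)) + 63/32 = (299156 - 151) + 63/32 = 299005 + 63/32 = 9568223/32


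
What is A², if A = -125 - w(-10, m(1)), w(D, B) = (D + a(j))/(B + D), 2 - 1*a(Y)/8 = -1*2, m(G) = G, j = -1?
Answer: 1216609/81 ≈ 15020.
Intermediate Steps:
a(Y) = 32 (a(Y) = 16 - (-8)*2 = 16 - 8*(-2) = 16 + 16 = 32)
w(D, B) = (32 + D)/(B + D) (w(D, B) = (D + 32)/(B + D) = (32 + D)/(B + D))
A = -1103/9 (A = -125 - (32 - 10)/(1 - 10) = -125 - 22/(-9) = -125 - (-1)*22/9 = -125 - 1*(-22/9) = -125 + 22/9 = -1103/9 ≈ -122.56)
A² = (-1103/9)² = 1216609/81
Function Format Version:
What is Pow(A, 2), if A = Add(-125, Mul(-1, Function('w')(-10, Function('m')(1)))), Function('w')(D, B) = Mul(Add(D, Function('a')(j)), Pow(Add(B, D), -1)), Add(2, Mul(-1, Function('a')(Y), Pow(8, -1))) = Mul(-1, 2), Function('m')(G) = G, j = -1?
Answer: Rational(1216609, 81) ≈ 15020.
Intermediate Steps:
Function('a')(Y) = 32 (Function('a')(Y) = Add(16, Mul(-8, Mul(-1, 2))) = Add(16, Mul(-8, -2)) = Add(16, 16) = 32)
Function('w')(D, B) = Mul(Pow(Add(B, D), -1), Add(32, D)) (Function('w')(D, B) = Mul(Add(D, 32), Pow(Add(B, D), -1)) = Mul(Add(32, D), Pow(Add(B, D), -1)) = Mul(Pow(Add(B, D), -1), Add(32, D)))
A = Rational(-1103, 9) (A = Add(-125, Mul(-1, Mul(Pow(Add(1, -10), -1), Add(32, -10)))) = Add(-125, Mul(-1, Mul(Pow(-9, -1), 22))) = Add(-125, Mul(-1, Mul(Rational(-1, 9), 22))) = Add(-125, Mul(-1, Rational(-22, 9))) = Add(-125, Rational(22, 9)) = Rational(-1103, 9) ≈ -122.56)
Pow(A, 2) = Pow(Rational(-1103, 9), 2) = Rational(1216609, 81)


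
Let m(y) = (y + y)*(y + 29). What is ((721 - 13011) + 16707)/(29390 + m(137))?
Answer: 4417/74874 ≈ 0.058992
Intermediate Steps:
m(y) = 2*y*(29 + y) (m(y) = (2*y)*(29 + y) = 2*y*(29 + y))
((721 - 13011) + 16707)/(29390 + m(137)) = ((721 - 13011) + 16707)/(29390 + 2*137*(29 + 137)) = (-12290 + 16707)/(29390 + 2*137*166) = 4417/(29390 + 45484) = 4417/74874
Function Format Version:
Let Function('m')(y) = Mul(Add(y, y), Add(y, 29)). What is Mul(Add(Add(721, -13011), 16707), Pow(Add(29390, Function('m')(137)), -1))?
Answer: Rational(4417, 74874) ≈ 0.058992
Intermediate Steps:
Function('m')(y) = Mul(2, y, Add(29, y)) (Function('m')(y) = Mul(Mul(2, y), Add(29, y)) = Mul(2, y, Add(29, y)))
Mul(Add(Add(721, -13011), 16707), Pow(Add(29390, Function('m')(137)), -1)) = Mul(Add(Add(721, -13011), 16707), Pow(Add(29390, Mul(2, 137, Add(29, 137))), -1)) = Mul(Add(-12290, 16707), Pow(Add(29390, Mul(2, 137, 166)), -1)) = Mul(4417, Pow(Add(29390, 45484), -1)) = Mul(4417, Pow(74874, -1)) = Mul(4417, Rational(1, 74874)) = Rational(4417, 74874)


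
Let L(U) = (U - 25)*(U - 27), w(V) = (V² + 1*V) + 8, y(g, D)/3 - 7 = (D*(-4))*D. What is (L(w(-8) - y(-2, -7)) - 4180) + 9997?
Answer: 371841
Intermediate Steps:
y(g, D) = 21 - 12*D² (y(g, D) = 21 + 3*((D*(-4))*D) = 21 + 3*((-4*D)*D) = 21 + 3*(-4*D²) = 21 - 12*D²)
w(V) = 8 + V + V² (w(V) = (V² + V) + 8 = (V + V²) + 8 = 8 + V + V²)
L(U) = (-27 + U)*(-25 + U) (L(U) = (-25 + U)*(-27 + U) = (-27 + U)*(-25 + U))
(L(w(-8) - y(-2, -7)) - 4180) + 9997 = ((675 + ((8 - 8 + (-8)²) - (21 - 12*(-7)²))² - 52*((8 - 8 + (-8)²) - (21 - 12*(-7)²))) - 4180) + 9997 = ((675 + ((8 - 8 + 64) - (21 - 12*49))² - 52*((8 - 8 + 64) - (21 - 12*49))) - 4180) + 9997 = ((675 + (64 - (21 - 588))² - 52*(64 - (21 - 588))) - 4180) + 9997 = ((675 + (64 - 1*(-567))² - 52*(64 - 1*(-567))) - 4180) + 9997 = ((675 + (64 + 567)² - 52*(64 + 567)) - 4180) + 9997 = ((675 + 631² - 52*631) - 4180) + 9997 = ((675 + 398161 - 32812) - 4180) + 9997 = (366024 - 4180) + 9997 = 361844 + 9997 = 371841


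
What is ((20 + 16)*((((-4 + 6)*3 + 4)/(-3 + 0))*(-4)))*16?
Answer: 7680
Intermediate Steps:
((20 + 16)*((((-4 + 6)*3 + 4)/(-3 + 0))*(-4)))*16 = (36*(((2*3 + 4)/(-3))*(-4)))*16 = (36*(((6 + 4)*(-⅓))*(-4)))*16 = (36*((10*(-⅓))*(-4)))*16 = (36*(-10/3*(-4)))*16 = (36*(40/3))*16 = 480*16 = 7680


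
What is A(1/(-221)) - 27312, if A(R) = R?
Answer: -6035953/221 ≈ -27312.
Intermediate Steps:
A(1/(-221)) - 27312 = 1/(-221) - 27312 = -1/221 - 27312 = -6035953/221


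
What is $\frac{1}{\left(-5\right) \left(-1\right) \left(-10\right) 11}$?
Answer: $- \frac{1}{550} \approx -0.0018182$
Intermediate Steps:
$\frac{1}{\left(-5\right) \left(-1\right) \left(-10\right) 11} = \frac{1}{5 \left(-10\right) 11} = \frac{1}{\left(-50\right) 11} = \frac{1}{-550} = - \frac{1}{550}$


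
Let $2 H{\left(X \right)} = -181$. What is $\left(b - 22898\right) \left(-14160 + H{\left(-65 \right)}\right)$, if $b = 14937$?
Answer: $\frac{226896461}{2} \approx 1.1345 \cdot 10^{8}$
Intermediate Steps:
$H{\left(X \right)} = - \frac{181}{2}$ ($H{\left(X \right)} = \frac{1}{2} \left(-181\right) = - \frac{181}{2}$)
$\left(b - 22898\right) \left(-14160 + H{\left(-65 \right)}\right) = \left(14937 - 22898\right) \left(-14160 - \frac{181}{2}\right) = \left(-7961\right) \left(- \frac{28501}{2}\right) = \frac{226896461}{2}$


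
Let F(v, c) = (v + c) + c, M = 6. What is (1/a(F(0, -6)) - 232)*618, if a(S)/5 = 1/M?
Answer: -713172/5 ≈ -1.4263e+5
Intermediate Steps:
F(v, c) = v + 2*c (F(v, c) = (c + v) + c = v + 2*c)
a(S) = ⅚ (a(S) = 5/6 = 5*(⅙) = ⅚)
(1/a(F(0, -6)) - 232)*618 = (1/(⅚) - 232)*618 = (6/5 - 232)*618 = -1154/5*618 = -713172/5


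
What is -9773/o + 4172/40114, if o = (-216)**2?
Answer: -98692645/935779392 ≈ -0.10547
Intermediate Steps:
o = 46656
-9773/o + 4172/40114 = -9773/46656 + 4172/40114 = -9773*1/46656 + 4172*(1/40114) = -9773/46656 + 2086/20057 = -98692645/935779392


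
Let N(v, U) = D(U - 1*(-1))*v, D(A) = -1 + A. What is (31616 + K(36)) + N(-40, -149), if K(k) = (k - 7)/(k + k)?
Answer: 2705501/72 ≈ 37576.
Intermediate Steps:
N(v, U) = U*v (N(v, U) = (-1 + (U - 1*(-1)))*v = (-1 + (U + 1))*v = (-1 + (1 + U))*v = U*v)
K(k) = (-7 + k)/(2*k) (K(k) = (-7 + k)/((2*k)) = (-7 + k)*(1/(2*k)) = (-7 + k)/(2*k))
(31616 + K(36)) + N(-40, -149) = (31616 + (½)*(-7 + 36)/36) - 149*(-40) = (31616 + (½)*(1/36)*29) + 5960 = (31616 + 29/72) + 5960 = 2276381/72 + 5960 = 2705501/72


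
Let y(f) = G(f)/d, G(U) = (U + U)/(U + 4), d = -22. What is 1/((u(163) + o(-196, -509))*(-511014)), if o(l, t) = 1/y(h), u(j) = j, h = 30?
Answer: -5/384623204 ≈ -1.3000e-8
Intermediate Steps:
G(U) = 2*U/(4 + U) (G(U) = (2*U)/(4 + U) = 2*U/(4 + U))
y(f) = -f/(11*(4 + f)) (y(f) = (2*f/(4 + f))/(-22) = (2*f/(4 + f))*(-1/22) = -f/(11*(4 + f)))
o(l, t) = -187/15 (o(l, t) = 1/(-1*30/(44 + 11*30)) = 1/(-1*30/(44 + 330)) = 1/(-1*30/374) = 1/(-1*30*1/374) = 1/(-15/187) = -187/15)
1/((u(163) + o(-196, -509))*(-511014)) = 1/((163 - 187/15)*(-511014)) = -1/511014/(2258/15) = (15/2258)*(-1/511014) = -5/384623204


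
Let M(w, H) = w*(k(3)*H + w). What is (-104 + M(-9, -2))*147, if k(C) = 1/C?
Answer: -2499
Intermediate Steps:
M(w, H) = w*(w + H/3) (M(w, H) = w*(H/3 + w) = w*(w + H/3))
(-104 + M(-9, -2))*147 = (-104 + (1/3)*(-9)*(-2 + 3*(-9)))*147 = (-104 + (1/3)*(-9)*(-2 - 27))*147 = (-104 + (1/3)*(-9)*(-29))*147 = (-104 + 87)*147 = -17*147 = -2499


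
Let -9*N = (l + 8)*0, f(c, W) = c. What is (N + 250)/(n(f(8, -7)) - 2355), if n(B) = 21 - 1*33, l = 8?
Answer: -250/2367 ≈ -0.10562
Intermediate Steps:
n(B) = -12 (n(B) = 21 - 33 = -12)
N = 0 (N = -(8 + 8)*0/9 = -16*0/9 = -⅑*0 = 0)
(N + 250)/(n(f(8, -7)) - 2355) = (0 + 250)/(-12 - 2355) = 250/(-2367) = 250*(-1/2367) = -250/2367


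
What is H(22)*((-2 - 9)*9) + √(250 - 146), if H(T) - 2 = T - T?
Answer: -198 + 2*√26 ≈ -187.80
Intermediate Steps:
H(T) = 2 (H(T) = 2 + (T - T) = 2 + 0 = 2)
H(22)*((-2 - 9)*9) + √(250 - 146) = 2*((-2 - 9)*9) + √(250 - 146) = 2*(-11*9) + √104 = 2*(-99) + 2*√26 = -198 + 2*√26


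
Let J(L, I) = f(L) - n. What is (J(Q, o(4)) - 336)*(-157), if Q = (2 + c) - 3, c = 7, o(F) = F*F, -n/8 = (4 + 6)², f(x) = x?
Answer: -73790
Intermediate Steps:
n = -800 (n = -8*(4 + 6)² = -8*10² = -8*100 = -800)
o(F) = F²
Q = 6 (Q = (2 + 7) - 3 = 9 - 3 = 6)
J(L, I) = 800 + L (J(L, I) = L - 1*(-800) = L + 800 = 800 + L)
(J(Q, o(4)) - 336)*(-157) = ((800 + 6) - 336)*(-157) = (806 - 336)*(-157) = 470*(-157) = -73790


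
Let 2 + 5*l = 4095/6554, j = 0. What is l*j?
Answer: 0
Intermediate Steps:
l = -9013/32770 (l = -⅖ + (4095/6554)/5 = -⅖ + (4095*(1/6554))/5 = -⅖ + (⅕)*(4095/6554) = -⅖ + 819/6554 = -9013/32770 ≈ -0.27504)
l*j = -9013/32770*0 = 0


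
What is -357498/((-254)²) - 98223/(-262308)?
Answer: -7286469193/1410255244 ≈ -5.1668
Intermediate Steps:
-357498/((-254)²) - 98223/(-262308) = -357498/64516 - 98223*(-1/262308) = -357498*1/64516 + 32741/87436 = -178749/32258 + 32741/87436 = -7286469193/1410255244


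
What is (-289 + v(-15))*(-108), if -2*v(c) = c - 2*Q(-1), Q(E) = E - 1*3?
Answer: 30834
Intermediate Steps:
Q(E) = -3 + E (Q(E) = E - 3 = -3 + E)
v(c) = -4 - c/2 (v(c) = -(c - 2*(-3 - 1))/2 = -(c - 2*(-4))/2 = -(c + 8)/2 = -(8 + c)/2 = -4 - c/2)
(-289 + v(-15))*(-108) = (-289 + (-4 - ½*(-15)))*(-108) = (-289 + (-4 + 15/2))*(-108) = (-289 + 7/2)*(-108) = -571/2*(-108) = 30834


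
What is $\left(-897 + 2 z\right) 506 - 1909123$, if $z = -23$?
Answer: $-2386281$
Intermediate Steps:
$\left(-897 + 2 z\right) 506 - 1909123 = \left(-897 + 2 \left(-23\right)\right) 506 - 1909123 = \left(-897 - 46\right) 506 - 1909123 = \left(-943\right) 506 - 1909123 = -477158 - 1909123 = -2386281$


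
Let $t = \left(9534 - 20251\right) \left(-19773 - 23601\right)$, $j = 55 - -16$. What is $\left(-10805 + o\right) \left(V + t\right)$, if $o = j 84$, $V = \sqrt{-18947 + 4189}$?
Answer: $-2250286363878 - 4841 i \sqrt{14758} \approx -2.2503 \cdot 10^{12} - 5.881 \cdot 10^{5} i$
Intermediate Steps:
$j = 71$ ($j = 55 + 16 = 71$)
$V = i \sqrt{14758}$ ($V = \sqrt{-14758} = i \sqrt{14758} \approx 121.48 i$)
$t = 464839158$ ($t = \left(-10717\right) \left(-43374\right) = 464839158$)
$o = 5964$ ($o = 71 \cdot 84 = 5964$)
$\left(-10805 + o\right) \left(V + t\right) = \left(-10805 + 5964\right) \left(i \sqrt{14758} + 464839158\right) = - 4841 \left(464839158 + i \sqrt{14758}\right) = -2250286363878 - 4841 i \sqrt{14758}$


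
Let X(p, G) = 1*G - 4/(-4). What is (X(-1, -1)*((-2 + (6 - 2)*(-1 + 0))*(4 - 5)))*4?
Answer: 0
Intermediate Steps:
X(p, G) = 1 + G (X(p, G) = G - 4*(-¼) = G + 1 = 1 + G)
(X(-1, -1)*((-2 + (6 - 2)*(-1 + 0))*(4 - 5)))*4 = ((1 - 1)*((-2 + (6 - 2)*(-1 + 0))*(4 - 5)))*4 = (0*((-2 + 4*(-1))*(-1)))*4 = (0*((-2 - 4)*(-1)))*4 = (0*(-6*(-1)))*4 = (0*6)*4 = 0*4 = 0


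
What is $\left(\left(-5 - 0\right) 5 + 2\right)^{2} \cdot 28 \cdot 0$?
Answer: $0$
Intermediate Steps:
$\left(\left(-5 - 0\right) 5 + 2\right)^{2} \cdot 28 \cdot 0 = \left(\left(-5 + 0\right) 5 + 2\right)^{2} \cdot 28 \cdot 0 = \left(\left(-5\right) 5 + 2\right)^{2} \cdot 28 \cdot 0 = \left(-25 + 2\right)^{2} \cdot 28 \cdot 0 = \left(-23\right)^{2} \cdot 28 \cdot 0 = 529 \cdot 28 \cdot 0 = 14812 \cdot 0 = 0$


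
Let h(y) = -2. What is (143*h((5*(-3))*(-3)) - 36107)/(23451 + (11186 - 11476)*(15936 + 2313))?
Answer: 12131/1756253 ≈ 0.0069073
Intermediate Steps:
(143*h((5*(-3))*(-3)) - 36107)/(23451 + (11186 - 11476)*(15936 + 2313)) = (143*(-2) - 36107)/(23451 + (11186 - 11476)*(15936 + 2313)) = (-286 - 36107)/(23451 - 290*18249) = -36393/(23451 - 5292210) = -36393/(-5268759) = -36393*(-1/5268759) = 12131/1756253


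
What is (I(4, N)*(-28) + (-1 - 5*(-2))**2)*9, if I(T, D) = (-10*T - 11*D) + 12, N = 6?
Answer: 24417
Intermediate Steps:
I(T, D) = 12 - 11*D - 10*T (I(T, D) = (-11*D - 10*T) + 12 = 12 - 11*D - 10*T)
(I(4, N)*(-28) + (-1 - 5*(-2))**2)*9 = ((12 - 11*6 - 10*4)*(-28) + (-1 - 5*(-2))**2)*9 = ((12 - 66 - 40)*(-28) + (-1 + 10)**2)*9 = (-94*(-28) + 9**2)*9 = (2632 + 81)*9 = 2713*9 = 24417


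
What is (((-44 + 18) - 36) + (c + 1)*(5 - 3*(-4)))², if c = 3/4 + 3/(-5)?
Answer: 720801/400 ≈ 1802.0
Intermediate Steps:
c = 3/20 (c = 3*(¼) + 3*(-⅕) = ¾ - ⅗ = 3/20 ≈ 0.15000)
(((-44 + 18) - 36) + (c + 1)*(5 - 3*(-4)))² = (((-44 + 18) - 36) + (3/20 + 1)*(5 - 3*(-4)))² = ((-26 - 36) + 23*(5 + 12)/20)² = (-62 + (23/20)*17)² = (-62 + 391/20)² = (-849/20)² = 720801/400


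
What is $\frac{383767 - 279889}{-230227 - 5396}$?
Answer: $- \frac{34626}{78541} \approx -0.44087$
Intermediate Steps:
$\frac{383767 - 279889}{-230227 - 5396} = \frac{103878}{-235623} = 103878 \left(- \frac{1}{235623}\right) = - \frac{34626}{78541}$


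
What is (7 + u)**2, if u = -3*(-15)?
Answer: 2704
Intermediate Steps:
u = 45
(7 + u)**2 = (7 + 45)**2 = 52**2 = 2704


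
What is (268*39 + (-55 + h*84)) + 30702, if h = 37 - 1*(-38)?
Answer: 47399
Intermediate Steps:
h = 75 (h = 37 + 38 = 75)
(268*39 + (-55 + h*84)) + 30702 = (268*39 + (-55 + 75*84)) + 30702 = (10452 + (-55 + 6300)) + 30702 = (10452 + 6245) + 30702 = 16697 + 30702 = 47399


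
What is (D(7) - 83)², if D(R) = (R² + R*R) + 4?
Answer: 361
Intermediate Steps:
D(R) = 4 + 2*R² (D(R) = (R² + R²) + 4 = 2*R² + 4 = 4 + 2*R²)
(D(7) - 83)² = ((4 + 2*7²) - 83)² = ((4 + 2*49) - 83)² = ((4 + 98) - 83)² = (102 - 83)² = 19² = 361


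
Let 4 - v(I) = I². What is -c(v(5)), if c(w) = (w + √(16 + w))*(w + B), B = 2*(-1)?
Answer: -483 + 23*I*√5 ≈ -483.0 + 51.43*I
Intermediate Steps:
B = -2
v(I) = 4 - I²
c(w) = (-2 + w)*(w + √(16 + w)) (c(w) = (w + √(16 + w))*(w - 2) = (w + √(16 + w))*(-2 + w) = (-2 + w)*(w + √(16 + w)))
-c(v(5)) = -((4 - 1*5²)² - 2*(4 - 1*5²) - 2*√(16 + (4 - 1*5²)) + (4 - 1*5²)*√(16 + (4 - 1*5²))) = -((4 - 1*25)² - 2*(4 - 1*25) - 2*√(16 + (4 - 1*25)) + (4 - 1*25)*√(16 + (4 - 1*25))) = -((4 - 25)² - 2*(4 - 25) - 2*√(16 + (4 - 25)) + (4 - 25)*√(16 + (4 - 25))) = -((-21)² - 2*(-21) - 2*√(16 - 21) - 21*√(16 - 21)) = -(441 + 42 - 2*I*√5 - 21*I*√5) = -(483 - 23*I*√5) = -483 + 23*I*√5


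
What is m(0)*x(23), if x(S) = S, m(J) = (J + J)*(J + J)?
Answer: 0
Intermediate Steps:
m(J) = 4*J² (m(J) = (2*J)*(2*J) = 4*J²)
m(0)*x(23) = (4*0²)*23 = (4*0)*23 = 0*23 = 0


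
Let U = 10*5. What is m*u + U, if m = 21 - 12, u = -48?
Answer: -382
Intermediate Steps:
m = 9
U = 50
m*u + U = 9*(-48) + 50 = -432 + 50 = -382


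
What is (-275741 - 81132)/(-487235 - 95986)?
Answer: 356873/583221 ≈ 0.61190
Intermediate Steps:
(-275741 - 81132)/(-487235 - 95986) = -356873/(-583221) = -356873*(-1/583221) = 356873/583221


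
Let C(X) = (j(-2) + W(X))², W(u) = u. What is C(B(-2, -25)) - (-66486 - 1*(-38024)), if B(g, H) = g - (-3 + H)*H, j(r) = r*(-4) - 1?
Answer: 511487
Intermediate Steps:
j(r) = -1 - 4*r (j(r) = -4*r - 1 = -1 - 4*r)
B(g, H) = g - H*(-3 + H)
C(X) = (7 + X)² (C(X) = ((-1 - 4*(-2)) + X)² = ((-1 + 8) + X)² = (7 + X)²)
C(B(-2, -25)) - (-66486 - 1*(-38024)) = (7 + (-2 - 1*(-25)² + 3*(-25)))² - (-66486 - 1*(-38024)) = (7 + (-2 - 1*625 - 75))² - (-66486 + 38024) = (7 + (-2 - 625 - 75))² - 1*(-28462) = (7 - 702)² + 28462 = (-695)² + 28462 = 483025 + 28462 = 511487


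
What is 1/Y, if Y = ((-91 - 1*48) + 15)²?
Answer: 1/15376 ≈ 6.5036e-5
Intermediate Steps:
Y = 15376 (Y = ((-91 - 48) + 15)² = (-139 + 15)² = (-124)² = 15376)
1/Y = 1/15376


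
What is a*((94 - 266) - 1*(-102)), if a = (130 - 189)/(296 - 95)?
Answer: 4130/201 ≈ 20.547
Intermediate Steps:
a = -59/201 ≈ -0.29353
a*((94 - 266) - 1*(-102)) = -59*((94 - 266) - 1*(-102))/201 = -59*(-172 + 102)/201 = -59/201*(-70) = 4130/201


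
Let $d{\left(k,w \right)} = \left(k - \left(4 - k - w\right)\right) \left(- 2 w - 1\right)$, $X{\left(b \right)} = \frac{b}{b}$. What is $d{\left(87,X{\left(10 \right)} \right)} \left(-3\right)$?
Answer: $1539$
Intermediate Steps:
$X{\left(b \right)} = 1$
$d{\left(k,w \right)} = \left(-1 - 2 w\right) \left(-4 + w + 2 k\right)$ ($d{\left(k,w \right)} = \left(k - \left(4 - k - w\right)\right) \left(-1 - 2 w\right) = \left(k + \left(-4 + k + w\right)\right) \left(-1 - 2 w\right) = \left(-4 + w + 2 k\right) \left(-1 - 2 w\right) = \left(-1 - 2 w\right) \left(-4 + w + 2 k\right)$)
$d{\left(87,X{\left(10 \right)} \right)} \left(-3\right) = \left(4 - 174 - 2 \cdot 1^{2} + 7 \cdot 1 - 348 \cdot 1\right) \left(-3\right) = \left(4 - 174 - 2 + 7 - 348\right) \left(-3\right) = \left(-513\right) \left(-3\right) = 1539$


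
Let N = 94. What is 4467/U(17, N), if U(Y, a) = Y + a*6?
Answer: 4467/581 ≈ 7.6885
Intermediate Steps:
U(Y, a) = Y + 6*a
4467/U(17, N) = 4467/(17 + 6*94) = 4467/(17 + 564) = 4467/581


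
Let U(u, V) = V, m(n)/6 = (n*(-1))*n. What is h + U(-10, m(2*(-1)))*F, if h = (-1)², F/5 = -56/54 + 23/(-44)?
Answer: 18629/99 ≈ 188.17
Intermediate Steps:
m(n) = -6*n² (m(n) = 6*((n*(-1))*n) = 6*((-n)*n) = 6*(-n²) = -6*n²)
F = -9265/1188 (F = 5*(-56/54 + 23/(-44)) = 5*(-56*1/54 + 23*(-1/44)) = 5*(-28/27 - 23/44) = 5*(-1853/1188) = -9265/1188 ≈ -7.7988)
h = 1
h + U(-10, m(2*(-1)))*F = 1 - 6*(2*(-1))²*(-9265/1188) = 1 - 6*(-2)²*(-9265/1188) = 1 - 6*4*(-9265/1188) = 1 - 24*(-9265/1188) = 1 + 18530/99 = 18629/99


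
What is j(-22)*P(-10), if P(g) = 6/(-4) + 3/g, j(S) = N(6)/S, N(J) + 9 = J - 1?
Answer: -18/55 ≈ -0.32727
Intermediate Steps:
N(J) = -10 + J (N(J) = -9 + (J - 1) = -9 + (-1 + J) = -10 + J)
j(S) = -4/S (j(S) = (-10 + 6)/S = -4/S)
P(g) = -3/2 + 3/g (P(g) = 6*(-¼) + 3/g = -3/2 + 3/g)
j(-22)*P(-10) = (-4/(-22))*(-3/2 + 3/(-10)) = (-4*(-1/22))*(-3/2 + 3*(-⅒)) = 2*(-3/2 - 3/10)/11 = (2/11)*(-9/5) = -18/55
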